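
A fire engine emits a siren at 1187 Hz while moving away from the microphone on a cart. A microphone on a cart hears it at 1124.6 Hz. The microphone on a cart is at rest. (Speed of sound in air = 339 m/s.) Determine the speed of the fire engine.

18.8 m/s

f' = f · v/(v + v_s) ⇒ v_s = v · |1 − f/f'|.
v_s = 339 × |1 − 1187/1124.6| = 339 × 0.05549 ≈ 18.8 m/s.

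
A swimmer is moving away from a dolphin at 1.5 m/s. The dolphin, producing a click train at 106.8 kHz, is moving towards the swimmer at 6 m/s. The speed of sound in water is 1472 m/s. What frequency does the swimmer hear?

General Doppler shift: f' = f · (v − v_o)/(v − v_s).
f' = 106.8 × (1472 − 1.5)/(1472 − 6) = 106.8 × 1470.5/1466 ≈ 107.1 kHz.

107.1 kHz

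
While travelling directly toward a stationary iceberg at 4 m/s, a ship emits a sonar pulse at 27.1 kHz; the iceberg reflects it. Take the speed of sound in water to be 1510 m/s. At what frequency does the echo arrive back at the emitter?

27.2 kHz

The iceberg receives the sound from a moving source: f₁ = f₀ · v/(v − v_e) = 27.1 × 1510/1506 ≈ 27.2 kHz.
On the return leg the ship is a moving observer: f₂ = f₁ · (v + v_e)/v = 27.2 × 1514/1510 ≈ 27.2 kHz.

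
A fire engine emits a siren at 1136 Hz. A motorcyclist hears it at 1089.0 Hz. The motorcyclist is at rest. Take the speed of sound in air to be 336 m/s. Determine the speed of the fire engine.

14.5 m/s

f' < f, so the fire engine is receding.
f' = f · v/(v + v_s) ⇒ v_s = v · |1 − f/f'|.
v_s = 336 × |1 − 1136/1089.0| = 336 × 0.04316 ≈ 14.5 m/s.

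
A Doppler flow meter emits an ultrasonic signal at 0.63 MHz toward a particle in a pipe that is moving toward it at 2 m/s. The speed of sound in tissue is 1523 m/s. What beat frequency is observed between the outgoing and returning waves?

The particle in a pipe first receives the wave as a moving observer: f₁ = f₀ · (v + u)/v = 0.63 × (1523 + 2)/1523 ≈ 0.630827 MHz.
On reflection it acts as a source moving toward the stationary detector: f₂ = f₁ · v/(v − u) = 0.630827 × 1523/1521 ≈ 0.631657 MHz.
Equivalently f₂ = f₀ · (v + u)/(v − u).
Beat frequency (with f₀ = 630000 Hz): |f₂ − f₀| = 2u·f₀/(v − u) = 2 × 2 × 630000/1521 ≈ 1657 Hz.

1657 Hz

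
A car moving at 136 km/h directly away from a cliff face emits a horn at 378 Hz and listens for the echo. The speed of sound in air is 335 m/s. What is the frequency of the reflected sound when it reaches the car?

136 km/h = 37.78 m/s.
The cliff face receives the sound from a moving source: f₁ = f₀ · v/(v + v_e) = 378 × 335/372.78 ≈ 340 Hz.
On the return leg the car is a moving observer: f₂ = f₁ · (v − v_e)/v = 340 × 297.22/335 ≈ 301 Hz.

301 Hz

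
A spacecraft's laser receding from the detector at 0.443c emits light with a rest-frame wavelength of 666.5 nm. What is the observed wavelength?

1072.8 nm

Relativistic Doppler for wavelength: λ' = λ₀ · √((1 + β)/(1 − β)).
λ' = 666.5 × √(1.4430/0.5570) = 666.5 × 1.60955 ≈ 1072.8 nm.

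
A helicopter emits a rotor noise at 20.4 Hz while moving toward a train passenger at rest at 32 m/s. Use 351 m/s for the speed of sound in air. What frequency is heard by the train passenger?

22.4 Hz

Moving source, stationary observer: f' = f · v/(v − v_s) since the source is approaching.
f' = 20.4 × 351/(351 − 32) = 20.4 × 351/319 ≈ 22.4 Hz.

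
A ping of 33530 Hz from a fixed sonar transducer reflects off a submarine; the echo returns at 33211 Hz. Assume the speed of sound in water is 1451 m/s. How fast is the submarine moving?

Double Doppler shift off a moving reflector: f₂ = f₀ · (v + u)/(v − u) (u > 0 toward emitter).
Rearranging, u = v · (f₂ − f₀)/(f₂ + f₀) = 1451 × -319/66741 ≈ -6.9 m/s.
So the submarine is moving at 6.9 m/s away from the emitter.

6.9 m/s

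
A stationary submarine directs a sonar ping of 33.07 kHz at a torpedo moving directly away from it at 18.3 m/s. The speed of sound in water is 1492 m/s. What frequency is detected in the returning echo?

At the torpedo (a moving observer), f₁ = f₀ · (v − u)/v = 33.07 × 1473.7/1492 ≈ 32.7 kHz.
On reflection it acts as a source moving away from the stationary detector: f₂ = f₁ · v/(v + u) = 32.7 × 1492/1510.3 ≈ 32.3 kHz.
Equivalently f₂ = f₀ · (v − u)/(v + u).

32.3 kHz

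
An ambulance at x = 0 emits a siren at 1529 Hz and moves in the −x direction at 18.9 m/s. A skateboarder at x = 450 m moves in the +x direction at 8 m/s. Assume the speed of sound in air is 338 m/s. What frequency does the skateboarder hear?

1414 Hz

The observer lies on the +x side, so the source is heading away from the observer and the observer is heading away from the source.
Both move, so f' = f · (v − v_o)/(v + v_s).
f' = 1529 × (338 − 8)/(338 + 18.9) = 1529 × 330/356.9 ≈ 1414 Hz.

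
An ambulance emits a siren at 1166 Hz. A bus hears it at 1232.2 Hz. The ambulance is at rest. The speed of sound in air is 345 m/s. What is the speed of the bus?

f' > f, so the bus is approaching.
f' = f · (v + v_o)/v ⇒ v_o = v · |f'/f − 1|.
v_o = 345 × |1232.2/1166 − 1| = 345 × 0.05678 ≈ 19.6 m/s.

19.6 m/s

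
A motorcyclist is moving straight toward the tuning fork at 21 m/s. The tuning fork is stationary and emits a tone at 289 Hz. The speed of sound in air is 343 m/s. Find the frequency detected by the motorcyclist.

Moving observer, stationary source: f' = f · (v + v_o)/v.
f' = 289 × (343 + 21)/343 = 289 × 364/343 ≈ 307 Hz.

307 Hz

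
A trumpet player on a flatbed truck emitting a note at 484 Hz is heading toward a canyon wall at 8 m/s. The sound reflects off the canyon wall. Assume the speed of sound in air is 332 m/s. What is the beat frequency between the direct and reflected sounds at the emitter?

The canyon wall receives the sound from a moving source: f₁ = f₀ · v/(v − v_e) = 484 × 332/324 ≈ 496.0 Hz.
On the return leg the trumpet player on a flatbed truck is a moving observer: f₂ = f₁ · (v + v_e)/v = 496.0 × 340/332 ≈ 507.9 Hz.
Beat against the emitted tone: |f₂ − f₀| = 2v_e·f₀/(v − v_e) = 2 × 8 × 484/324 ≈ 23.9 Hz.

23.9 Hz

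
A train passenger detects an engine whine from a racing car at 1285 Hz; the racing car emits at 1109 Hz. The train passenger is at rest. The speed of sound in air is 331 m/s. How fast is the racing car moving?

45 m/s

f' > f, so the racing car is approaching.
f' = f · v/(v − v_s) ⇒ v_s = v · |1 − f/f'|.
v_s = 331 × |1 − 1109/1285| = 331 × 0.137 ≈ 45 m/s.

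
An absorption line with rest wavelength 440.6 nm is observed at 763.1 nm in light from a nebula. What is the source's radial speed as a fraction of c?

0.500c

λ'/λ₀ = 1.7320 > 1 (redshift), so the source is receding.
λ'/λ₀ = √((1 + β)/(1 − β)) for a receding source ⇒ β = (r² − 1)/(r² + 1) with r = λ'/λ₀.
β = (2.9997 − 1)/(2.9997 + 1) ≈ 0.500.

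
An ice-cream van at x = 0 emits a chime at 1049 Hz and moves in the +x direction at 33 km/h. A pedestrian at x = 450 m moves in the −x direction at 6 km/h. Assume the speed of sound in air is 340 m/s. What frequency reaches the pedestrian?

33 km/h = 9.167 m/s; 6 km/h = 1.667 m/s.
The observer lies on the +x side, so the source is heading toward the observer and the observer is heading toward the source.
Both move, so f' = f · (v + v_o)/(v − v_s).
f' = 1049 × (340 + 1.667)/(340 − 9.167) = 1049 × 341.67/330.83 ≈ 1083 Hz.

1083 Hz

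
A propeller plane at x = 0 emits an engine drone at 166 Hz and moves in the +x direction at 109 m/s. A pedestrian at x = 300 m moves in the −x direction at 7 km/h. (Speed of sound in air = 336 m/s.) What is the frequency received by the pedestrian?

247 Hz

7 km/h = 1.944 m/s.
The observer lies on the +x side, so the source is heading toward the observer and the observer is heading toward the source.
Both move, so f' = f · (v + v_o)/(v − v_s).
f' = 166 × (336 + 1.944)/(336 − 109) = 166 × 337.94/227 ≈ 247 Hz.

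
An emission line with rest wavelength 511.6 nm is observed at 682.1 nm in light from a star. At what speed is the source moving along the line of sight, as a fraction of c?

0.280c

λ'/λ₀ = 1.3333 > 1 (redshift), so the source is receding.
λ'/λ₀ = √((1 + β)/(1 − β)) for a receding source ⇒ β = (r² − 1)/(r² + 1) with r = λ'/λ₀.
β = (1.7776 − 1)/(1.7776 + 1) ≈ 0.280.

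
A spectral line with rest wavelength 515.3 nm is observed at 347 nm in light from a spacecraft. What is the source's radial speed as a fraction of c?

0.376c

λ'/λ₀ = 0.6734 < 1 (blueshift), so the source is approaching.
λ'/λ₀ = √((1 − β)/(1 + β)) for an approaching source ⇒ β = (1 − r²)/(1 + r²) with r = λ'/λ₀.
β = (1 − 0.4535)/(1 + 0.4535) ≈ 0.376.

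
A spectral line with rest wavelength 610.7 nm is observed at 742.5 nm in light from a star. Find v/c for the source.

λ'/λ₀ = 1.2158 > 1 (redshift), so the source is receding.
λ'/λ₀ = √((1 + β)/(1 − β)) for a receding source ⇒ β = (r² − 1)/(r² + 1) with r = λ'/λ₀.
β = (1.4782 − 1)/(1.4782 + 1) ≈ 0.193.

0.193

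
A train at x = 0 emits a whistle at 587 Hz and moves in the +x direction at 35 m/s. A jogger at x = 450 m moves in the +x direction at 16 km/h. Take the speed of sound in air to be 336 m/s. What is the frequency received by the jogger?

647 Hz

16 km/h = 4.444 m/s.
The observer lies on the +x side, so the source is heading toward the observer and the observer is heading away from the source.
General Doppler shift: f' = f · (v − v_o)/(v − v_s).
f' = 587 × (336 − 4.444)/(336 − 35) = 587 × 331.56/301 ≈ 647 Hz.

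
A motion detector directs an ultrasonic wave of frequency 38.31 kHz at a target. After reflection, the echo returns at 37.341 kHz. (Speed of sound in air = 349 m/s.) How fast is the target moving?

Double Doppler shift off a moving reflector: f₂ = f₀ · (v + u)/(v − u) (u > 0 toward emitter).
Rearranging, u = v · (f₂ − f₀)/(f₂ + f₀) = 349 × -0.969/75.651 ≈ -4.5 m/s.
So the target is moving at 4.5 m/s away from the emitter.

4.5 m/s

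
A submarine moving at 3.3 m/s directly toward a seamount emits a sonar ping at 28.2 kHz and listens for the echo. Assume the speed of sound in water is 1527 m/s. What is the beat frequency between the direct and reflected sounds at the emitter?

122 Hz

The seamount receives the sound from a moving source: f₁ = f₀ · v/(v − v_e) = 28.2 × 1527/1523.7 ≈ 28.2611 kHz.
On the return leg the submarine is a moving observer: f₂ = f₁ · (v + v_e)/v = 28.2611 × 1530.3/1527 ≈ 28.3222 kHz.
Beat against the emitted tone (with f₀ = 28200 Hz): |f₂ − f₀| = 2v_e·f₀/(v − v_e) = 2 × 3.3 × 28200/1523.7 ≈ 122 Hz.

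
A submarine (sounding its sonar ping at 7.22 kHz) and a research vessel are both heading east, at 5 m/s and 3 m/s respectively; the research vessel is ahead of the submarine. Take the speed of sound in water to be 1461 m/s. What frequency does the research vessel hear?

The research vessel is ahead, so the submarine is moving toward it while the research vessel is moving away from the submarine.
Both move, so f' = f · (v − v_o)/(v − v_s).
f' = 7.22 × (1461 − 3)/(1461 − 5) = 7.22 × 1458/1456 ≈ 7.23 kHz.

7.23 kHz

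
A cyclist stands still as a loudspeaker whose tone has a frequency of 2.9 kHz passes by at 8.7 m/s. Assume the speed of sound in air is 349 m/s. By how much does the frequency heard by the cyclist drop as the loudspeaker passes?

0.145 kHz

Approaching: f₁ = f · v/(v − v_s) = 2.9 × 349/340.3 ≈ 2.974 kHz.
Receding: f₂ = f · v/(v + v_s) = 2.9 × 349/357.7 ≈ 2.829 kHz.
Drop: f₁ − f₂ = 2f·v·v_s/(v² − v_s²) = 2 × 2.9 × 349 × 8.7/(349² − 8.7²) ≈ 0.145 kHz.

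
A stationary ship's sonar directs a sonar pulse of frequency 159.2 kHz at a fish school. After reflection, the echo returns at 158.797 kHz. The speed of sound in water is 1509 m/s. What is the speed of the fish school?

1.91 m/s

Double Doppler shift off a moving reflector: f₂ = f₀ · (v + u)/(v − u) (u > 0 toward emitter).
Rearranging, u = v · (f₂ − f₀)/(f₂ + f₀) = 1509 × -0.403/317.997 ≈ -1.91 m/s.
So the fish school is moving at 1.91 m/s away from the emitter.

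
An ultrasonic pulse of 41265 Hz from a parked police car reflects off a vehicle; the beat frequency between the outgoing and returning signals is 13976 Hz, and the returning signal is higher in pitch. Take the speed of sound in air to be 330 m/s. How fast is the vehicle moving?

48 m/s

Double Doppler shift off a moving reflector: f₂ = f₀ · (v + u)/(v − u) (u > 0 toward emitter).
Returning signal is higher, so f₂ = f₀ + Δf = 41265 + 13976 = 55241 Hz.
Rearranging, u = v · (f₂ − f₀)/(f₂ + f₀) = 330 × 13976/96506 ≈ 48 m/s.
So the vehicle is moving at 48 m/s toward the emitter.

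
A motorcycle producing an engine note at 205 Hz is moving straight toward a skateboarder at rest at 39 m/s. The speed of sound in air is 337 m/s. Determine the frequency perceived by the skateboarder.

Only the source moves, toward the listener, so f' = f · v/(v − v_s).
f' = 205 × 337/(337 − 39) = 205 × 337/298 ≈ 232 Hz.

232 Hz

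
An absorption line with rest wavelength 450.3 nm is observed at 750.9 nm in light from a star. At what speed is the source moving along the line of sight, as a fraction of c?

λ'/λ₀ = 1.6676 > 1 (redshift), so the source is receding.
λ'/λ₀ = √((1 + β)/(1 − β)) for a receding source ⇒ β = (r² − 1)/(r² + 1) with r = λ'/λ₀.
β = (2.7807 − 1)/(2.7807 + 1) ≈ 0.471.

0.471c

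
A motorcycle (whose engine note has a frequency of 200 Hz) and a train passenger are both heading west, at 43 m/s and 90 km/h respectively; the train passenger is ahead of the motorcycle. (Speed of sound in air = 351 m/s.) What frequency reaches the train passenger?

212 Hz

90 km/h = 25 m/s.
The train passenger is ahead, so the motorcycle is moving toward it while the train passenger is moving away from the motorcycle.
General Doppler shift: f' = f · (v − v_o)/(v − v_s).
f' = 200 × (351 − 25)/(351 − 43) = 200 × 326/308 ≈ 212 Hz.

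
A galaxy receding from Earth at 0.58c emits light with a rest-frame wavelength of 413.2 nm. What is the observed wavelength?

Relativistic Doppler for wavelength: λ' = λ₀ · √((1 + β)/(1 − β)).
λ' = 413.2 × √(1.5800/0.4200) = 413.2 × 1.93956 ≈ 801.4 nm.

801.4 nm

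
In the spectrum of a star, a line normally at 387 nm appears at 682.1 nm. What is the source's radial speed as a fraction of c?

λ'/λ₀ = 1.7625 > 1 (redshift), so the source is receding.
λ'/λ₀ = √((1 + β)/(1 − β)) for a receding source ⇒ β = (r² − 1)/(r² + 1) with r = λ'/λ₀.
β = (3.1065 − 1)/(3.1065 + 1) ≈ 0.513.

0.513c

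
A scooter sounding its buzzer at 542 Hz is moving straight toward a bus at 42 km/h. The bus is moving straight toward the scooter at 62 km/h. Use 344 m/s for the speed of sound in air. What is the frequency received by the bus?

42 km/h = 11.67 m/s; 62 km/h = 17.22 m/s.
General Doppler shift: f' = f · (v + v_o)/(v − v_s).
f' = 542 × (344 + 17.22)/(344 − 11.67) = 542 × 361.22/332.33 ≈ 589 Hz.

589 Hz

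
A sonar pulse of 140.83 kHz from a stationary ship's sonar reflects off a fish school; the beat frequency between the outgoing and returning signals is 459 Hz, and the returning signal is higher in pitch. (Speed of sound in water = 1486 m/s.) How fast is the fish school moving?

2.42 m/s

Double Doppler shift off a moving reflector: f₂ = f₀ · (v + u)/(v − u) (u > 0 toward emitter).
Returning signal is higher, so f₂ = f₀ + Δf = 140830 + 459 = 141289 Hz.
Rearranging, u = v · (f₂ − f₀)/(f₂ + f₀) = 1486 × 459/282119 ≈ 2.42 m/s.
So the fish school is moving at 2.42 m/s toward the emitter.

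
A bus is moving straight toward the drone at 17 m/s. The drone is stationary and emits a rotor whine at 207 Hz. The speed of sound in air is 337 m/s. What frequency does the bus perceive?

217 Hz

Only the observer moves, toward the source, so f' = f · (v + v_o)/v.
f' = 207 × (337 + 17)/337 = 207 × 354/337 ≈ 217 Hz.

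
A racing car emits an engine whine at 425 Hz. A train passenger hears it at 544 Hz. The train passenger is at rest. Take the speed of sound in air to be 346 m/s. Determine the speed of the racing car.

76 m/s

f' > f, so the racing car is approaching.
f' = f · v/(v − v_s) ⇒ v_s = v · |1 − f/f'|.
v_s = 346 × |1 − 425/544| = 346 × 0.2188 ≈ 76 m/s.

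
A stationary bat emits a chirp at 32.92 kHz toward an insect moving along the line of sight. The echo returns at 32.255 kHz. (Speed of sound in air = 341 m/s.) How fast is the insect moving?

Double Doppler shift off a moving reflector: f₂ = f₀ · (v + u)/(v − u) (u > 0 toward emitter).
Rearranging, u = v · (f₂ − f₀)/(f₂ + f₀) = 341 × -0.665/65.175 ≈ -3.5 m/s.
So the insect is moving at 3.5 m/s away from the emitter.

3.5 m/s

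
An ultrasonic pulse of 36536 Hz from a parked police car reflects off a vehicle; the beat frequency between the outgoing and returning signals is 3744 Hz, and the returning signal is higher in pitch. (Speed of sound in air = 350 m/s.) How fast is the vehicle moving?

17.1 m/s

Double Doppler shift off a moving reflector: f₂ = f₀ · (v + u)/(v − u) (u > 0 toward emitter).
Returning signal is higher, so f₂ = f₀ + Δf = 36536 + 3744 = 40280 Hz.
Rearranging, u = v · (f₂ − f₀)/(f₂ + f₀) = 350 × 3744/76816 ≈ 17.1 m/s.
So the vehicle is moving at 17.1 m/s toward the emitter.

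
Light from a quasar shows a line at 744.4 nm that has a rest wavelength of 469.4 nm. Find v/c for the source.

λ'/λ₀ = 1.5859 > 1 (redshift), so the source is receding.
λ'/λ₀ = √((1 + β)/(1 − β)) for a receding source ⇒ β = (r² − 1)/(r² + 1) with r = λ'/λ₀.
β = (2.5149 − 1)/(2.5149 + 1) ≈ 0.431.

0.431c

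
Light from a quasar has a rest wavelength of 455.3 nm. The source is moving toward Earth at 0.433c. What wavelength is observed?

Relativistic Doppler for wavelength: λ' = λ₀ · √((1 − β)/(1 + β)).
λ' = 455.3 × √(0.5670/1.4330) = 455.3 × 0.62903 ≈ 286.4 nm.

286.4 nm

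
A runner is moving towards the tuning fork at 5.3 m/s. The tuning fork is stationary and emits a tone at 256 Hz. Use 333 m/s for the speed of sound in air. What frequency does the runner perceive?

Moving observer, stationary source: f' = f · (v + v_o)/v.
f' = 256 × (333 + 5.3)/333 = 256 × 338.3/333 ≈ 260 Hz.

260 Hz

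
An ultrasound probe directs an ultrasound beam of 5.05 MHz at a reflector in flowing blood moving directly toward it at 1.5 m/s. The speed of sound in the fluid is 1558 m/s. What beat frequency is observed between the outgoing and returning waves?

The reflector in flowing blood first receives the wave as a moving observer: f₁ = f₀ · (v + u)/v = 5.05 × (1558 + 1.5)/1558 ≈ 5.05486 MHz.
The reflection then acts as a moving source: f₂ = f₁ · v/(v − u) ≈ 5.05973 MHz.
Beat frequency (with f₀ = 5050000 Hz): |f₂ − f₀| = 2u·f₀/(v − u) = 2 × 1.5 × 5050000/1556.5 ≈ 9733 Hz.

9733 Hz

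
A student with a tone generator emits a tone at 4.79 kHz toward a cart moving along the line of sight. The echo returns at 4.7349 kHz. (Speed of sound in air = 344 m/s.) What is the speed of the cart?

Double Doppler shift off a moving reflector: f₂ = f₀ · (v + u)/(v − u) (u > 0 toward emitter).
Rearranging, u = v · (f₂ − f₀)/(f₂ + f₀) = 344 × -0.0551/9.5249 ≈ -1.99 m/s.
So the cart is moving at 1.99 m/s away from the emitter.

1.99 m/s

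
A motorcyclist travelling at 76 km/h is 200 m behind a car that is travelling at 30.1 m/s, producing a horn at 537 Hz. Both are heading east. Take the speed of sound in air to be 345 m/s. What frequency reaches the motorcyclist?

524 Hz

76 km/h = 21.11 m/s.
The motorcyclist is behind, so the car is moving away from it while the motorcyclist is moving toward the car.
General Doppler shift: f' = f · (v + v_o)/(v + v_s).
f' = 537 × (345 + 21.11)/(345 + 30.1) = 537 × 366.11/375.1 ≈ 524 Hz.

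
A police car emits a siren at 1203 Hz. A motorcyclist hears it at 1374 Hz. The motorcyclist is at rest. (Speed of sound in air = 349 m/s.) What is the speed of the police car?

43 m/s

f' > f, so the police car is approaching.
f' = f · v/(v − v_s) ⇒ v_s = v · |1 − f/f'|.
v_s = 349 × |1 − 1203/1374| = 349 × 0.1245 ≈ 43 m/s.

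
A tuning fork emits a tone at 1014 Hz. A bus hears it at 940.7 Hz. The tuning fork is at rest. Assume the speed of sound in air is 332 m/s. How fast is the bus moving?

f' < f, so the bus is receding.
f' = f · (v − v_o)/v ⇒ v_o = v · |f'/f − 1|.
v_o = 332 × |940.7/1014 − 1| = 332 × 0.07229 ≈ 24.0 m/s.

24.0 m/s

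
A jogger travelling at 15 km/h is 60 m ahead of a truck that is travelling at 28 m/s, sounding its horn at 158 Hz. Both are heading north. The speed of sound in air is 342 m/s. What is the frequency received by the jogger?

15 km/h = 4.167 m/s.
The jogger is ahead, so the truck is moving toward it while the jogger is moving away from the truck.
Both move, so f' = f · (v − v_o)/(v − v_s).
f' = 158 × (342 − 4.167)/(342 − 28) = 158 × 337.83/314 ≈ 170 Hz.

170 Hz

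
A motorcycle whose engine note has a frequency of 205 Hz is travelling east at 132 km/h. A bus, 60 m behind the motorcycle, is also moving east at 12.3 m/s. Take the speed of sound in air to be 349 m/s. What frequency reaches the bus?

132 km/h = 36.67 m/s.
The bus is behind, so the motorcycle is moving away from it while the bus is moving toward the motorcycle.
Both move, so f' = f · (v + v_o)/(v + v_s).
f' = 205 × (349 + 12.3)/(349 + 36.67) = 205 × 361.3/385.67 ≈ 192 Hz.

192 Hz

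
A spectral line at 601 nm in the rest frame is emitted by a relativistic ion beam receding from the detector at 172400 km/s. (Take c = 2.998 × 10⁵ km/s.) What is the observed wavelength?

β = v/c = 172400/299800 = 0.5751.
Relativistic Doppler for wavelength: λ' = λ₀ · √((1 + β)/(1 − β)).
λ' = 601 × √(1.5751/0.4249) = 601 × 1.92521 ≈ 1157.1 nm.

1157.1 nm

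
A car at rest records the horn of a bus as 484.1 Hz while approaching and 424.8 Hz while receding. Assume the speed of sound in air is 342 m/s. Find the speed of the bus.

f₁/f₂ = (v + v_s)/(v − v_s), so v_s = v · (f₁ − f₂)/(f₁ + f₂).
v_s = 342 × (484.1 − 424.8)/(484.1 + 424.8) = 342 × 59.3/908.9 ≈ 22.3 m/s.

22.3 m/s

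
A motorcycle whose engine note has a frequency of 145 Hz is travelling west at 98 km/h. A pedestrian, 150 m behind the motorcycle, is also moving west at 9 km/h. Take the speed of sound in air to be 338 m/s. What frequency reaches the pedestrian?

135 Hz

98 km/h = 27.22 m/s; 9 km/h = 2.5 m/s.
The pedestrian is behind, so the motorcycle is moving away from it while the pedestrian is moving toward the motorcycle.
General Doppler shift: f' = f · (v + v_o)/(v + v_s).
f' = 145 × (338 + 2.5)/(338 + 27.22) = 145 × 340.5/365.22 ≈ 135 Hz.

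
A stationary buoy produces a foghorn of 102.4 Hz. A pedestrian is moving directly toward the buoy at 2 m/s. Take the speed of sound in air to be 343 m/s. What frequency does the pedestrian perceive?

Only the observer moves, toward the source, so f' = f · (v + v_o)/v.
f' = 102.4 × (343 + 2)/343 = 102.4 × 345/343 ≈ 103 Hz.

103 Hz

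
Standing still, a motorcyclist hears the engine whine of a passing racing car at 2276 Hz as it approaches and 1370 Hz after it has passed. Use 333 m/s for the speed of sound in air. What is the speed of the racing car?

83 m/s

f₁/f₂ = (v + v_s)/(v − v_s), so v_s = v · (f₁ − f₂)/(f₁ + f₂).
v_s = 333 × (2276 − 1370)/(2276 + 1370) = 333 × 906/3646 ≈ 83 m/s.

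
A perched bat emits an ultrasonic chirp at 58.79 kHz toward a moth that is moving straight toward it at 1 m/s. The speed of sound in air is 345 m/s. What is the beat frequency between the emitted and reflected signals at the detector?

At the moth (a moving observer), f₁ = f₀ · (v + u)/v = 58.79 × 346/345 ≈ 58.960 kHz.
On reflection it acts as a source moving toward the stationary detector: f₂ = f₁ · v/(v − u) = 58.960 × 345/344 ≈ 59.132 kHz.
Equivalently f₂ = f₀ · (v + u)/(v − u).
Beat frequency (with f₀ = 58790 Hz): |f₂ − f₀| = 2u·f₀/(v − u) = 2 × 1 × 58790/344 ≈ 342 Hz.

342 Hz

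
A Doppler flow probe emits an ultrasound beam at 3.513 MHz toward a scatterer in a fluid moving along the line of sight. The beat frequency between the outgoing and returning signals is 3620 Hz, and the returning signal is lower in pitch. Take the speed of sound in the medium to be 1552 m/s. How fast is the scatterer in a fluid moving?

0.80 m/s

Double Doppler shift off a moving reflector: f₂ = f₀ · (v + u)/(v − u) (u > 0 toward emitter).
Returning signal is lower, so f₂ = f₀ − Δf = 3513000 − 3620 = 3509380 Hz.
Rearranging, u = v · (f₂ − f₀)/(f₂ + f₀) = 1552 × -3620/7022380 ≈ -0.80 m/s.
So the scatterer in a fluid is moving at 0.80 m/s away from the emitter.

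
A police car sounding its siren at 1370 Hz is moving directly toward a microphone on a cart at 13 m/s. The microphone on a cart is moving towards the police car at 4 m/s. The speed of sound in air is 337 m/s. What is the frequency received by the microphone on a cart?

1442 Hz

Both move, so f' = f · (v + v_o)/(v − v_s).
f' = 1370 × (337 + 4)/(337 − 13) = 1370 × 341/324 ≈ 1442 Hz.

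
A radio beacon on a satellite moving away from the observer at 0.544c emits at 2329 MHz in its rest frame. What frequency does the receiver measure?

Relativistic Doppler for frequency: f' = f₀ · √((1 − β)/(1 + β)).
f' = 2329 × √(0.4560/1.5440) = 2329 × 0.54345 ≈ 1265.7 MHz.

1265.7 MHz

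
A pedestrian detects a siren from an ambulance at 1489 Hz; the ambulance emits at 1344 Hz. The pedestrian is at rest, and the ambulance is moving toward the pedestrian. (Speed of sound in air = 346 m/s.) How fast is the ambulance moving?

f' = f · v/(v − v_s) ⇒ v_s = v · |1 − f/f'|.
v_s = 346 × |1 − 1344/1489| = 346 × 0.09738 ≈ 34 m/s.

34 m/s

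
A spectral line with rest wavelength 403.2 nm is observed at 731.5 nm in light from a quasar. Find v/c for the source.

0.534

λ'/λ₀ = 1.8142 > 1 (redshift), so the source is receding.
λ'/λ₀ = √((1 + β)/(1 − β)) for a receding source ⇒ β = (r² − 1)/(r² + 1) with r = λ'/λ₀.
β = (3.2915 − 1)/(3.2915 + 1) ≈ 0.534.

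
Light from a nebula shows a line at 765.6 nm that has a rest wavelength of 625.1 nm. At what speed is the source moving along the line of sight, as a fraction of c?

0.200c

λ'/λ₀ = 1.2248 > 1 (redshift), so the source is receding.
λ'/λ₀ = √((1 + β)/(1 − β)) for a receding source ⇒ β = (r² − 1)/(r² + 1) with r = λ'/λ₀.
β = (1.5000 − 1)/(1.5000 + 1) ≈ 0.200.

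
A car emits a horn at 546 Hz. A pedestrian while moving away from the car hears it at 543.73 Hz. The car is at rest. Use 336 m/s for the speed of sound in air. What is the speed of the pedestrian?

f' = f · (v − v_o)/v ⇒ v_o = v · |f'/f − 1|.
v_o = 336 × |543.73/546 − 1| = 336 × 0.004158 ≈ 1.40 m/s.

1.40 m/s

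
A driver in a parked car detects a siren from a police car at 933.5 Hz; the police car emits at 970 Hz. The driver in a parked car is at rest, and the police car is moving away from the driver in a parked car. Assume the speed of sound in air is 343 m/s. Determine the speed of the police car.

f' = f · v/(v + v_s) ⇒ v_s = v · |1 − f/f'|.
v_s = 343 × |1 − 970/933.5| = 343 × 0.0391 ≈ 13.4 m/s.

13.4 m/s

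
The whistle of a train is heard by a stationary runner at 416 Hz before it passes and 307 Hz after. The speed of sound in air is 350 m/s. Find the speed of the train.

53 m/s

f₁/f₂ = (v + v_s)/(v − v_s), so v_s = v · (f₁ − f₂)/(f₁ + f₂).
v_s = 350 × (416 − 307)/(416 + 307) = 350 × 109/723 ≈ 53 m/s.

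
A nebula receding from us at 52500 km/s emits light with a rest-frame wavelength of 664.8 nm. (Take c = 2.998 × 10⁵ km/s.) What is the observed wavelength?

793.5 nm

β = v/c = 52500/299800 = 0.1751.
Relativistic Doppler for wavelength: λ' = λ₀ · √((1 + β)/(1 − β)).
λ' = 664.8 × √(1.1751/0.8249) = 664.8 × 1.19356 ≈ 793.5 nm.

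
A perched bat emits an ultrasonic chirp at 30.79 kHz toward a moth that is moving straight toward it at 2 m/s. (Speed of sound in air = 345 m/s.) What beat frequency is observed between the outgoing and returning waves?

359 Hz

At the moth (a moving observer), f₁ = f₀ · (v + u)/v = 30.79 × 347/345 ≈ 30.968 kHz.
The reflection then acts as a moving source: f₂ = f₁ · v/(v − u) ≈ 31.149 kHz.
Equivalently f₂ = f₀ · (v + u)/(v − u).
Beat frequency (with f₀ = 30790 Hz): |f₂ − f₀| = 2u·f₀/(v − u) = 2 × 2 × 30790/343 ≈ 359 Hz.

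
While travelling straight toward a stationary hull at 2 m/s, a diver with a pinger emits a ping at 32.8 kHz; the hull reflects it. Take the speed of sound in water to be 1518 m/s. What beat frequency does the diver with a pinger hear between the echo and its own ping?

87 Hz

The hull receives the sound from a moving source: f₁ = f₀ · v/(v − v_e) = 32.8 × 1518/1516 ≈ 32.8433 kHz.
On the return leg the diver with a pinger is a moving observer: f₂ = f₁ · (v + v_e)/v = 32.8433 × 1520/1518 ≈ 32.8865 kHz.
Beat against the emitted tone (with f₀ = 32800 Hz): |f₂ − f₀| = 2v_e·f₀/(v − v_e) = 2 × 2 × 32800/1516 ≈ 87 Hz.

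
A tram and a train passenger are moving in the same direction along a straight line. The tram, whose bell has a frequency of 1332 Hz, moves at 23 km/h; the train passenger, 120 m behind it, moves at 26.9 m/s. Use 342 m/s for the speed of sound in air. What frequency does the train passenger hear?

1410 Hz

23 km/h = 6.389 m/s.
The train passenger is behind, so the tram is moving away from it while the train passenger is moving toward the tram.
General Doppler shift: f' = f · (v + v_o)/(v + v_s).
f' = 1332 × (342 + 26.9)/(342 + 6.389) = 1332 × 368.9/348.39 ≈ 1410 Hz.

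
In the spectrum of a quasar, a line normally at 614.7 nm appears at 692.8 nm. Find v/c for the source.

λ'/λ₀ = 1.1271 > 1 (redshift), so the source is receding.
λ'/λ₀ = √((1 + β)/(1 − β)) for a receding source ⇒ β = (r² − 1)/(r² + 1) with r = λ'/λ₀.
β = (1.2703 − 1)/(1.2703 + 1) ≈ 0.119.

0.119c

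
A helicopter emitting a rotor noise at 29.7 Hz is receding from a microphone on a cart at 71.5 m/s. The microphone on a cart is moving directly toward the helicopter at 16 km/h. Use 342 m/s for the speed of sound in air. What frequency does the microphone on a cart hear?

24.9 Hz

16 km/h = 4.444 m/s.
Both move, so f' = f · (v + v_o)/(v + v_s).
f' = 29.7 × (342 + 4.444)/(342 + 71.5) = 29.7 × 346.44/413.5 ≈ 24.9 Hz.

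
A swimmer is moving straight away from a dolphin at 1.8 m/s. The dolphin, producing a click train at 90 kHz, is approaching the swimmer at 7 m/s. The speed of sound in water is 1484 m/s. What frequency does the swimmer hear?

90.3 kHz

With source approaching and observer receding, f' = f · (v − v_o)/(v − v_s).
f' = 90 × (1484 − 1.8)/(1484 − 7) = 90 × 1482.2/1477 ≈ 90.3 kHz.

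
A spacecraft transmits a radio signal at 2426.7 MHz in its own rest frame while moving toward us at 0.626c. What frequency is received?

5059.9 MHz

Relativistic Doppler for frequency: f' = f₀ · √((1 + β)/(1 − β)).
f' = 2426.7 × √(1.6260/0.3740) = 2426.7 × 2.08509 ≈ 5059.9 MHz.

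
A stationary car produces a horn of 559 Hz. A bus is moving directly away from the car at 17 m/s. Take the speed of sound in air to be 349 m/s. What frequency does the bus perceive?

Only the observer moves, away from the source, so f' = f · (v − v_o)/v.
f' = 559 × (349 − 17)/349 = 559 × 332/349 ≈ 532 Hz.

532 Hz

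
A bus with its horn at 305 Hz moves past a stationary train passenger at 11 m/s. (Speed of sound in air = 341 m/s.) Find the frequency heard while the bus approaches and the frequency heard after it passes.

Approaching: f₁ = f · v/(v − v_s) = 305 × 341/330 ≈ 315 Hz.
Receding: f₂ = f · v/(v + v_s) = 305 × 341/352 ≈ 295 Hz.

315 Hz approaching; 295 Hz receding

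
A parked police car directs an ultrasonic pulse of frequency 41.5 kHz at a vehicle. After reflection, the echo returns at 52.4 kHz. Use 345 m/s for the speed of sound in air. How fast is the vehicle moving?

Double Doppler shift off a moving reflector: f₂ = f₀ · (v + u)/(v − u) (u > 0 toward emitter).
Rearranging, u = v · (f₂ − f₀)/(f₂ + f₀) = 345 × 10.9/93.9 ≈ 40 m/s.
So the vehicle is moving at 40 m/s toward the emitter.

40 m/s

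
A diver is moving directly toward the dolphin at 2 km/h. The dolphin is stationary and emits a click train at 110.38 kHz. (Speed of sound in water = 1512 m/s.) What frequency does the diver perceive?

110.4 kHz

2 km/h = 0.5556 m/s.
Only the observer moves, toward the source, so f' = f · (v + v_o)/v.
f' = 110.38 × (1512 + 0.5556)/1512 = 110.38 × 1512.6/1512 ≈ 110.4 kHz.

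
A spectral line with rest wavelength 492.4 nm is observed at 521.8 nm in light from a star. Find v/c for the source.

0.058

λ'/λ₀ = 1.0597 > 1 (redshift), so the source is receding.
λ'/λ₀ = √((1 + β)/(1 − β)) for a receding source ⇒ β = (r² − 1)/(r² + 1) with r = λ'/λ₀.
β = (1.1230 − 1)/(1.1230 + 1) ≈ 0.058.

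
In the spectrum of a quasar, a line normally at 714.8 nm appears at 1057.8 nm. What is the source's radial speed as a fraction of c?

0.373c

λ'/λ₀ = 1.4799 > 1 (redshift), so the source is receding.
λ'/λ₀ = √((1 + β)/(1 − β)) for a receding source ⇒ β = (r² − 1)/(r² + 1) with r = λ'/λ₀.
β = (2.1900 − 1)/(2.1900 + 1) ≈ 0.373.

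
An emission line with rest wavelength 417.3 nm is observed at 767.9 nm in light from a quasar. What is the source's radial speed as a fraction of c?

0.544

λ'/λ₀ = 1.8402 > 1 (redshift), so the source is receding.
λ'/λ₀ = √((1 + β)/(1 − β)) for a receding source ⇒ β = (r² − 1)/(r² + 1) with r = λ'/λ₀.
β = (3.3862 − 1)/(3.3862 + 1) ≈ 0.544.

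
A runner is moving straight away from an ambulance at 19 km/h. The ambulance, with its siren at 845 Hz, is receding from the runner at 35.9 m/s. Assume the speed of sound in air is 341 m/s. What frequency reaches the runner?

19 km/h = 5.278 m/s.
General Doppler shift: f' = f · (v − v_o)/(v + v_s).
f' = 845 × (341 − 5.278)/(341 + 35.9) = 845 × 335.72/376.9 ≈ 753 Hz.

753 Hz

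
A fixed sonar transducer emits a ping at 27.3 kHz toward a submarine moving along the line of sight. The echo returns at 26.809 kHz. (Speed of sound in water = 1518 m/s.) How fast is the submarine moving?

13.8 m/s

Double Doppler shift off a moving reflector: f₂ = f₀ · (v + u)/(v − u) (u > 0 toward emitter).
Rearranging, u = v · (f₂ − f₀)/(f₂ + f₀) = 1518 × -0.491/54.109 ≈ -13.8 m/s.
So the submarine is moving at 13.8 m/s away from the emitter.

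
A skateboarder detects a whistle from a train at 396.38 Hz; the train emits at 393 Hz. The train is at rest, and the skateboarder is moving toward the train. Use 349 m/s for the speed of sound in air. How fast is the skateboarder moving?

f' = f · (v + v_o)/v ⇒ v_o = v · |f'/f − 1|.
v_o = 349 × |396.38/393 − 1| = 349 × 0.008601 ≈ 3.0 m/s.

3.0 m/s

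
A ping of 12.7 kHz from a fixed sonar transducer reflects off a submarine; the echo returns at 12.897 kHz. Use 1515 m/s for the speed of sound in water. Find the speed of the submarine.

Double Doppler shift off a moving reflector: f₂ = f₀ · (v + u)/(v − u) (u > 0 toward emitter).
Rearranging, u = v · (f₂ − f₀)/(f₂ + f₀) = 1515 × 0.197/25.597 ≈ 11.7 m/s.
So the submarine is moving at 11.7 m/s toward the emitter.

11.7 m/s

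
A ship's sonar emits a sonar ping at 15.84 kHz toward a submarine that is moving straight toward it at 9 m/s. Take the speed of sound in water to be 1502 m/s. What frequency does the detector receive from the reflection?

16.03 kHz

At the submarine (a moving observer), f₁ = f₀ · (v + u)/v = 15.84 × 1511/1502 ≈ 15.93 kHz.
The reflection then acts as a moving source: f₂ = f₁ · v/(v − u) ≈ 16.03 kHz.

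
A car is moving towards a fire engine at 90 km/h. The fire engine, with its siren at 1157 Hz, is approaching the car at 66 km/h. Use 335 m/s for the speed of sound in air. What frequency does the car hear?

1315 Hz

66 km/h = 18.33 m/s; 90 km/h = 25 m/s.
With source approaching and observer approaching, f' = f · (v + v_o)/(v − v_s).
f' = 1157 × (335 + 25)/(335 − 18.33) = 1157 × 360/316.67 ≈ 1315 Hz.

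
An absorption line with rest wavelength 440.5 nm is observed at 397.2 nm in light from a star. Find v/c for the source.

0.103

λ'/λ₀ = 0.9017 < 1 (blueshift), so the source is approaching.
λ'/λ₀ = √((1 − β)/(1 + β)) for an approaching source ⇒ β = (1 − r²)/(1 + r²) with r = λ'/λ₀.
β = (1 − 0.8131)/(1 + 0.8131) ≈ 0.103.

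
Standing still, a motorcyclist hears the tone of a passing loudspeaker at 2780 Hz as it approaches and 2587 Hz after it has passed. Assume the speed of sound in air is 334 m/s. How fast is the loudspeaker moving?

12.0 m/s

f₁/f₂ = (v + v_s)/(v − v_s), so v_s = v · (f₁ − f₂)/(f₁ + f₂).
v_s = 334 × (2780 − 2587)/(2780 + 2587) = 334 × 193/5367 ≈ 12.0 m/s.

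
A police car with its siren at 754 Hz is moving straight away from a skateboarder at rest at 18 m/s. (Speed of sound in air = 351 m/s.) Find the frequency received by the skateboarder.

Moving source, stationary observer: f' = f · v/(v + v_s) since the source is receding.
f' = 754 × 351/(351 + 18) = 754 × 351/369 ≈ 717 Hz.

717 Hz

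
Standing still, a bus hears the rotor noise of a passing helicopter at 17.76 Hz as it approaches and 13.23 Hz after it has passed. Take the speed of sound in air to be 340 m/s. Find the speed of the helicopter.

f₁/f₂ = (v + v_s)/(v − v_s), so v_s = v · (f₁ − f₂)/(f₁ + f₂).
v_s = 340 × (17.76 − 13.23)/(17.76 + 13.23) = 340 × 4.53/30.99 ≈ 50 m/s.

50 m/s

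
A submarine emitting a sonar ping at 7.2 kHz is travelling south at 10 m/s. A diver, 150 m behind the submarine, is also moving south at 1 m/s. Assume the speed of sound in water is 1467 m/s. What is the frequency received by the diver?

7.16 kHz

The diver is behind, so the submarine is moving away from it while the diver is moving toward the submarine.
Both move, so f' = f · (v + v_o)/(v + v_s).
f' = 7.2 × (1467 + 1)/(1467 + 10) = 7.2 × 1468/1477 ≈ 7.16 kHz.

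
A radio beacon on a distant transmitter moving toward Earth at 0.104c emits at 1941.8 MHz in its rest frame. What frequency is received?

2155.4 MHz

Relativistic Doppler for frequency: f' = f₀ · √((1 + β)/(1 − β)).
f' = 1941.8 × √(1.1040/0.8960) = 1941.8 × 1.11002 ≈ 2155.4 MHz.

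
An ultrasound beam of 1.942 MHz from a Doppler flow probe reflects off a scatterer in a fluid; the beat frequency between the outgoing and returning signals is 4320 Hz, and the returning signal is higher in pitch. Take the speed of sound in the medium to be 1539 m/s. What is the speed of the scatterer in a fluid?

1.71 m/s

Double Doppler shift off a moving reflector: f₂ = f₀ · (v + u)/(v − u) (u > 0 toward emitter).
Returning signal is higher, so f₂ = f₀ + Δf = 1942000 + 4320 = 1946320 Hz.
Rearranging, u = v · (f₂ − f₀)/(f₂ + f₀) = 1539 × 4320/3888320 ≈ 1.71 m/s.
So the scatterer in a fluid is moving at 1.71 m/s toward the emitter.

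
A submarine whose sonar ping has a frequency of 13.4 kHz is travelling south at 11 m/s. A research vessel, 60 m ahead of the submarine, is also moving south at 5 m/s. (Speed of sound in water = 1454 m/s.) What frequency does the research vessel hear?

The research vessel is ahead, so the submarine is moving toward it while the research vessel is moving away from the submarine.
General Doppler shift: f' = f · (v − v_o)/(v − v_s).
f' = 13.4 × (1454 − 5)/(1454 − 11) = 13.4 × 1449/1443 ≈ 13.46 kHz.

13.46 kHz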